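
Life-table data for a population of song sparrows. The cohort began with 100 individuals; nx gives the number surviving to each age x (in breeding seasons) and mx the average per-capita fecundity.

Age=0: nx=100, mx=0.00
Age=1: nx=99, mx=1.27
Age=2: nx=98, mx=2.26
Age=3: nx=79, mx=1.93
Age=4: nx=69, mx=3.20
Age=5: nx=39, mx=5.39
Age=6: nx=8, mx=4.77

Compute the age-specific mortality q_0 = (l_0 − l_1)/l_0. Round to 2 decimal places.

lx = nx/n0 = nx/100: 1, 0.99, 0.98, 0.79, 0.69, 0.39, 0.08
q_0 = (l_0 − l_1) / l_0 = (1 − 0.99) / 1
     = 0.01 / 1 = 0.01 → 0.01

0.01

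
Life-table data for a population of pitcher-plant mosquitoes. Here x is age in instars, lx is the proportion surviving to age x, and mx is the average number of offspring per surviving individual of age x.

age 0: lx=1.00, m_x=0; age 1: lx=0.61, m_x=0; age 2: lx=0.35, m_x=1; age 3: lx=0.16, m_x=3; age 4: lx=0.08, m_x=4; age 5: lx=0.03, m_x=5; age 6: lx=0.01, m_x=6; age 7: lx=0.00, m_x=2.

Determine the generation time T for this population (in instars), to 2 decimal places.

3.33

lx·mx: 0, 0, 0.35, 0.48, 0.32, 0.15, 0.06, 0 → R0 = 1.36
x·lx·mx: 0, 0, 0.7, 1.44, 1.28, 0.75, 0.36, 0 → Σ = 4.53
T = 4.53 / 1.36 = 3.330882… → 3.33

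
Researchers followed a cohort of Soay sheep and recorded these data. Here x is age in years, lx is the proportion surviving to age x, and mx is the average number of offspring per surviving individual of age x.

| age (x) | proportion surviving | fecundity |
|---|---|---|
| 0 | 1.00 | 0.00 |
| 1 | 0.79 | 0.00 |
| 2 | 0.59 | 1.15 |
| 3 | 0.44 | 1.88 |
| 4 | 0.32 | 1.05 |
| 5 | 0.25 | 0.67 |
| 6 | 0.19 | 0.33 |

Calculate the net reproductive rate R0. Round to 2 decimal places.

2.07

lx·mx by age: 0, 0, 0.6785, 0.8272, 0.336, 0.1675, 0.0627
R0 = Σ lx·mx = 2.0719 → 2.07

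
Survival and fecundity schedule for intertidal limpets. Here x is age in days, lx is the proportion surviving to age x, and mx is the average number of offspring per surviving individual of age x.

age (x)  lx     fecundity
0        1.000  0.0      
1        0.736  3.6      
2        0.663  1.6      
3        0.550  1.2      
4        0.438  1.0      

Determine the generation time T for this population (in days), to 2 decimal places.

1.77

lx·mx: 0, 2.6496, 1.0608, 0.66, 0.438 → R0 = 4.8084
x·lx·mx: 0, 2.6496, 2.1216, 1.98, 1.752 → Σ = 8.5032
T = 8.5032 / 4.8084 = 1.768405… → 1.77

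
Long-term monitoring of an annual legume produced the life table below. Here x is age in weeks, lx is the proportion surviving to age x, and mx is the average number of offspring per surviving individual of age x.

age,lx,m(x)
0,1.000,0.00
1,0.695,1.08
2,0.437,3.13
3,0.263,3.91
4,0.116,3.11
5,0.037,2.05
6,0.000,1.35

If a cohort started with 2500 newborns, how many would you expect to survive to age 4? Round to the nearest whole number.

290

Expected survivors = N0 · l_4 = 2500 × 0.116 = 290 → 290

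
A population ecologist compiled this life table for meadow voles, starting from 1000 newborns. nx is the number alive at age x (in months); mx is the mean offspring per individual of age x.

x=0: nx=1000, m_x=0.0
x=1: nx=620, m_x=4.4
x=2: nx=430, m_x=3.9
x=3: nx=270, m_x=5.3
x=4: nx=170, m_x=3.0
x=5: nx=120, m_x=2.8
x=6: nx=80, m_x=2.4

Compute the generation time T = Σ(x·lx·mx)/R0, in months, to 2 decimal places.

2.22

lx = nx/n0 = nx/1000: 1, 0.62, 0.43, 0.27, 0.17, 0.12, 0.08
lx·mx: 0, 2.728, 1.677, 1.431, 0.51, 0.336, 0.192 → R0 = 6.874
x·lx·mx: 0, 2.728, 3.354, 4.293, 2.04, 1.68, 1.152 → Σ = 15.247
T = 15.247 / 6.874 = 2.218068… → 2.22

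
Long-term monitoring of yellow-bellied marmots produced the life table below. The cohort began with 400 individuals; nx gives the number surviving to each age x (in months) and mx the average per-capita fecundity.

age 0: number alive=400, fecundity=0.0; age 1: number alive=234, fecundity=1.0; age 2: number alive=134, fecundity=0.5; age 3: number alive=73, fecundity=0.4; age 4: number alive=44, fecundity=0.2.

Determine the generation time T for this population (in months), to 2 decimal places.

1.45

lx = nx/n0 = nx/400: 1, 0.585, 0.335, 0.1825, 0.11
lx·mx: 0, 0.585, 0.1675, 0.073, 0.022 → R0 = 0.8475
x·lx·mx: 0, 0.585, 0.335, 0.219, 0.088 → Σ = 1.227
T = 1.227 / 0.8475 = 1.447788… → 1.45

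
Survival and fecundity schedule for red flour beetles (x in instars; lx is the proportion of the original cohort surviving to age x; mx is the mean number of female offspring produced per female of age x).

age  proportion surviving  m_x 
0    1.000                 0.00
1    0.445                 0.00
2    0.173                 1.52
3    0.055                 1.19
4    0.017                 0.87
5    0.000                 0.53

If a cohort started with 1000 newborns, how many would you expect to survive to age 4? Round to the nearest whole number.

17

Expected survivors = N0 · l_4 = 1000 × 0.017 = 17 → 17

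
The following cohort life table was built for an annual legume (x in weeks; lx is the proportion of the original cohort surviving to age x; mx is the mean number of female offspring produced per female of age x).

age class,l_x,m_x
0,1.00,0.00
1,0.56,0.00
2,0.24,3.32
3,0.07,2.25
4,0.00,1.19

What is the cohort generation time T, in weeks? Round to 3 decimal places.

lx·mx: 0, 0, 0.7968, 0.1575, 0 → R0 = 0.9543
x·lx·mx: 0, 0, 1.5936, 0.4725, 0 → Σ = 2.0661
T = 2.0661 / 0.9543 = 2.165042… → 2.165

2.165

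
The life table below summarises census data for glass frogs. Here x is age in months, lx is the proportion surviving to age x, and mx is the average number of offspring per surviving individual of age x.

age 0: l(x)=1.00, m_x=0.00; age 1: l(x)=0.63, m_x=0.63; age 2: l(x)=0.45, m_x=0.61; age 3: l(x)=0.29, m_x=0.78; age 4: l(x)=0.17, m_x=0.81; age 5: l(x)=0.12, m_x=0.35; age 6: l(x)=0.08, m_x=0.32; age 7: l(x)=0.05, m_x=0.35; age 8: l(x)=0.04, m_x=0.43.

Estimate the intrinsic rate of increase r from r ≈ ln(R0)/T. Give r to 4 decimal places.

R0 = Σ lx·mx = 0 + 0.3969 + 0.2745 + 0.2262 + 0.1377 + 0.042 + 0.0256 + 0.0175 + 0.0172 = 1.1376
Σ x·lx·mx = 2.799; T = 2.799/1.1376 = 2.46044…
r ≈ ln(R0)/T = ln(1.1376)/2.46044… = 0.052397… → 0.0524

0.0524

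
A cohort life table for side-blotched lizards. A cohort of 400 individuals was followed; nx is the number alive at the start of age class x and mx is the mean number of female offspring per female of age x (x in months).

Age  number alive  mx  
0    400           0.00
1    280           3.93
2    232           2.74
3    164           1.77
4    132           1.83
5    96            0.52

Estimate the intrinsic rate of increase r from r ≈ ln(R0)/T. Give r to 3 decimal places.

0.913

lx = nx/n0 = nx/400: 1, 0.7, 0.58, 0.41, 0.33, 0.24
R0 = Σ lx·mx = 0 + 2.751 + 1.5892 + 0.7257 + 0.6039 + 0.1248 = 5.7946
Σ x·lx·mx = 11.1461; T = 11.1461/5.7946 = 1.92353…
r ≈ ln(R0)/T = ln(5.7946)/1.92353… = 0.91339… → 0.913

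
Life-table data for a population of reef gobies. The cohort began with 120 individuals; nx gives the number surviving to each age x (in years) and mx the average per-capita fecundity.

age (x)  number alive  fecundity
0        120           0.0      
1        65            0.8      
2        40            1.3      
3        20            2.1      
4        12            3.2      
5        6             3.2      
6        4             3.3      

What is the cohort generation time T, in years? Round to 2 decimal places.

2.82

lx = nx/n0 = nx/120: 1, 0.54167…, 0.33333…, 0.16667…, 0.1, 0.05, 0.03333…
lx·mx: 0, 0.433333…, 0.433333…, 0.35…, 0.32, 0.16, 0.11… → R0 = 1.806667…
x·lx·mx: 0, 0.433333…, 0.866667…, 1.05…, 1.28, 0.8, 0.66… → Σ = 5.09…
T = 5.09… / 1.806667… = 2.817343… → 2.82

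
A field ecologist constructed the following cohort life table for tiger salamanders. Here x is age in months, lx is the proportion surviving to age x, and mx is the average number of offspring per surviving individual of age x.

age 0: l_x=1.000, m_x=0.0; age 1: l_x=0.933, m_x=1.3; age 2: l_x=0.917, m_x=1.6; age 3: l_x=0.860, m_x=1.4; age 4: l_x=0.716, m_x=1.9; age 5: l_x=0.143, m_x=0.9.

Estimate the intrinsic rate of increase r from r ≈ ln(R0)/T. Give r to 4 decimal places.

0.6526

R0 = Σ lx·mx = 0 + 1.2129 + 1.4672 + 1.204 + 1.3604 + 0.1287 = 5.3732
Σ x·lx·mx = 13.8444; T = 13.8444/5.3732 = 2.57657…
r ≈ ln(R0)/T = ln(5.3732)/2.57657… = 0.652583… → 0.6526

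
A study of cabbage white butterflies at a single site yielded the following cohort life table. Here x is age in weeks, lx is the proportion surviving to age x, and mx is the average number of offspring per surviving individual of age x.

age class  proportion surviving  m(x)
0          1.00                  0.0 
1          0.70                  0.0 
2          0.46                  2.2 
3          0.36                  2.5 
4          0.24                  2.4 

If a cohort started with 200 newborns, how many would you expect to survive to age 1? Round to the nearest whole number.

Expected survivors = N0 · l_1 = 200 × 0.70 = 140 → 140

140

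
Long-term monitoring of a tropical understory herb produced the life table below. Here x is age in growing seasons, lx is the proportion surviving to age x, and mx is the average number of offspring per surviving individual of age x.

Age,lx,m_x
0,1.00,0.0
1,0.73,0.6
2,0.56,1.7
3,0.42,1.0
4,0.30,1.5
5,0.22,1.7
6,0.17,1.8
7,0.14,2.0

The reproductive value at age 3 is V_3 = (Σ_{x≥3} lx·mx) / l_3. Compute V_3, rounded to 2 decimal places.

lx·mx for x ≥ 3: 0.42, 0.45, 0.374, 0.306, 0.28 → sum = 1.83
V_3 = 1.83 / l_3 = 1.83 / 0.42 = 4.357143… → 4.36

4.36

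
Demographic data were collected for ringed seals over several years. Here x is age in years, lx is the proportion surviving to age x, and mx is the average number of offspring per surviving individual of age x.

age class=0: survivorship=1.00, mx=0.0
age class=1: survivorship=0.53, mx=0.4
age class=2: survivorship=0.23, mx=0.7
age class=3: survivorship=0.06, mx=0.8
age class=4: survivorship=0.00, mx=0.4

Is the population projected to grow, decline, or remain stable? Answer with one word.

R0 = Σ lx·mx = 0 + 0.212 + 0.161 + 0.048 + 0 = 0.421
R0 < 1, so the population is declining.

declining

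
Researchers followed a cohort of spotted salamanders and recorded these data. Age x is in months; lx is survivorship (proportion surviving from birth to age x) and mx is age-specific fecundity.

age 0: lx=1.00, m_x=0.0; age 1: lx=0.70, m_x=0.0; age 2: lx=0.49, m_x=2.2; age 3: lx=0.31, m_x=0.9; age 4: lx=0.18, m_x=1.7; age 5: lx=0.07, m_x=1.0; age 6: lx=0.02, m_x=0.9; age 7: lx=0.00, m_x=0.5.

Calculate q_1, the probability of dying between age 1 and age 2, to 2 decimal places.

0.30

q_1 = (l_1 − l_2) / l_1 = (0.7 − 0.49) / 0.7
     = 0.21 / 0.7 = 0.3 → 0.30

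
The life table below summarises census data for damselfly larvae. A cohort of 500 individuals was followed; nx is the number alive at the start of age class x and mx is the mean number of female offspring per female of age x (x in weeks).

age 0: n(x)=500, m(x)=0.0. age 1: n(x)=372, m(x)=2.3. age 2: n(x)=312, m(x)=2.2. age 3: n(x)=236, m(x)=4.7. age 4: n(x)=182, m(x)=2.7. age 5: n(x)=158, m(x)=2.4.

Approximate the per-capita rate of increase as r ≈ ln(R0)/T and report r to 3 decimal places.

0.730

lx = nx/n0 = nx/500: 1, 0.744, 0.624, 0.472, 0.364, 0.316
R0 = Σ lx·mx = 0 + 1.7112 + 1.3728 + 2.2184 + 0.9828 + 0.7584 = 7.0436
Σ x·lx·mx = 18.8352; T = 18.8352/7.0436 = 2.67409…
r ≈ ln(R0)/T = ln(7.0436)/2.67409… = 0.73001… → 0.730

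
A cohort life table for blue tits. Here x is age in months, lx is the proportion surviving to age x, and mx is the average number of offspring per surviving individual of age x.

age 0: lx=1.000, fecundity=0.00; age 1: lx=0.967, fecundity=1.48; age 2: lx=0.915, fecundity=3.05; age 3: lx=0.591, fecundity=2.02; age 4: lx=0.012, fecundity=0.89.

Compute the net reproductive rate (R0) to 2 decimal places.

5.43

lx·mx by age: 0, 1.43116, 2.79075, 1.19382, 0.01068
R0 = Σ lx·mx = 5.42641 → 5.43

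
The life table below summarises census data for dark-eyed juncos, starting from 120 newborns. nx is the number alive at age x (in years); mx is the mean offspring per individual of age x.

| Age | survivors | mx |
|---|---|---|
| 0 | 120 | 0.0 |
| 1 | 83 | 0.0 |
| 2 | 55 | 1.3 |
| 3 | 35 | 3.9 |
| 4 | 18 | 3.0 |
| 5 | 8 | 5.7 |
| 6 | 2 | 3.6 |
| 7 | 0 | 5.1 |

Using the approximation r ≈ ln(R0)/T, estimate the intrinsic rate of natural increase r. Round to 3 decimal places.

lx = nx/n0 = nx/120: 1, 0.69167…, 0.45833…, 0.29167…, 0.15, 0.06667…, 0.01667…, 0
R0 = Σ lx·mx = 0 + 0 + 0.59583… + 1.1375… + 0.45 + 0.38… + 0.06… + 0 = 2.623333…
Σ x·lx·mx = 8.664167…; T = 8.664167…/2.623333… = 3.30273…
r ≈ ln(R0)/T = ln(2.623333…)/3.30273… = 0.29201… → 0.292

0.292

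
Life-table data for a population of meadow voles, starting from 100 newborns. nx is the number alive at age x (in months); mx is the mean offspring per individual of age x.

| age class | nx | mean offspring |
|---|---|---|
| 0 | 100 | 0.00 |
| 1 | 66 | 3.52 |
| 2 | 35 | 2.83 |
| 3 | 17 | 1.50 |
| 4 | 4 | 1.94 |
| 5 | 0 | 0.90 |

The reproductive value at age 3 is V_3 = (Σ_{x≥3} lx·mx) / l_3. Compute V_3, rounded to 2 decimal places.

lx = nx/n0 = nx/100: 1, 0.66, 0.35, 0.17, 0.04, 0
lx·mx for x ≥ 3: 0.255, 0.0776, 0 → sum = 0.3326
V_3 = 0.3326 / l_3 = 0.3326 / 0.17 = 1.956471… → 1.96

1.96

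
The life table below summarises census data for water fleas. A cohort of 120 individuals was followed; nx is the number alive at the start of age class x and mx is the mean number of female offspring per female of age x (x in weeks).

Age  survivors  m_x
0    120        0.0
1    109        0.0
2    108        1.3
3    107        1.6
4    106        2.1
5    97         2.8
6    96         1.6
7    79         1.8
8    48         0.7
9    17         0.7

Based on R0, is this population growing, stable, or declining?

lx = nx/n0 = nx/120: 1, 0.90833…, 0.9, 0.89167…, 0.88333…, 0.80833…, 0.8, 0.65833…, 0.4, 0.14167…
R0 = Σ lx·mx = 0 + 0 + 1.17 + 1.426667… + 1.855… + 2.263333… + 1.28 + 1.185… + 0.28 + 0.099167… = 9.559167…
R0 > 1, so the population is growing.

growing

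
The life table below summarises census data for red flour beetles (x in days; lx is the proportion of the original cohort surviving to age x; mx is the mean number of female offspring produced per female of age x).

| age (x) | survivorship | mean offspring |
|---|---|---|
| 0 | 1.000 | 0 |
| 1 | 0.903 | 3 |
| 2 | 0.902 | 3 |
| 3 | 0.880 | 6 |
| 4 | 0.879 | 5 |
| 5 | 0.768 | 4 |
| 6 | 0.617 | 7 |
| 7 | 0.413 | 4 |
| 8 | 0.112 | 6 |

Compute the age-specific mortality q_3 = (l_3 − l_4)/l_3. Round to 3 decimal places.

q_3 = (l_3 − l_4) / l_3 = (0.88 − 0.879) / 0.88
     = 0.001 / 0.88 = 0.001136… → 0.001

0.001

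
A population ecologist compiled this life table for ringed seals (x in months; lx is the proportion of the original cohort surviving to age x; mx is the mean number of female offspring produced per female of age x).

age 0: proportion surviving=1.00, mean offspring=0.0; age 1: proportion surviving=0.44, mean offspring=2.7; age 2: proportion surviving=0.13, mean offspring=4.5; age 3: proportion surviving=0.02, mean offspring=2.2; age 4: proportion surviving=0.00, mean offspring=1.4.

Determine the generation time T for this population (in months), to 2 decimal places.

1.37

lx·mx: 0, 1.188, 0.585, 0.044, 0 → R0 = 1.817
x·lx·mx: 0, 1.188, 1.17, 0.132, 0 → Σ = 2.49
T = 2.49 / 1.817 = 1.370391… → 1.37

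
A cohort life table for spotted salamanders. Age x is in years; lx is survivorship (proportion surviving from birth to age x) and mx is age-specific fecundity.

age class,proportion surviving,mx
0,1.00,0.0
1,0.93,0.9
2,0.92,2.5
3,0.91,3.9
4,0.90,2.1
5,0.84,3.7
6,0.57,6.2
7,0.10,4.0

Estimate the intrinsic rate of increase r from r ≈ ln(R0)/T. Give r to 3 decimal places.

0.679

R0 = Σ lx·mx = 0 + 0.837 + 2.3 + 3.549 + 1.89 + 3.108 + 3.534 + 0.4 = 15.618
Σ x·lx·mx = 63.188; T = 63.188/15.618 = 4.04584…
r ≈ ln(R0)/T = ln(15.618)/4.04584… = 0.67932… → 0.679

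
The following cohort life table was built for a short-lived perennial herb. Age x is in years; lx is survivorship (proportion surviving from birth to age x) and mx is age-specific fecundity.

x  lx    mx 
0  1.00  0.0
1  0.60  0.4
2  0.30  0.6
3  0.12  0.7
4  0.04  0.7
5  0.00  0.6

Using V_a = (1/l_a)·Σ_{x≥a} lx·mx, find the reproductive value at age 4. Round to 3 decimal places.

lx·mx for x ≥ 4: 0.028, 0 → sum = 0.028
V_4 = 0.028 / l_4 = 0.028 / 0.04 = 0.7 → 0.700

0.700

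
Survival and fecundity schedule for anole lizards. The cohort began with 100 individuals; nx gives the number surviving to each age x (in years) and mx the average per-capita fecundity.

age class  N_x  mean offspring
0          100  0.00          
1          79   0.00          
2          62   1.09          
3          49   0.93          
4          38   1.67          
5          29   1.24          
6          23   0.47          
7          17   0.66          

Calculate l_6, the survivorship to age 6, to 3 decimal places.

l_6 = n_6/n_0 = 23/100 = 0.23 → 0.230

0.230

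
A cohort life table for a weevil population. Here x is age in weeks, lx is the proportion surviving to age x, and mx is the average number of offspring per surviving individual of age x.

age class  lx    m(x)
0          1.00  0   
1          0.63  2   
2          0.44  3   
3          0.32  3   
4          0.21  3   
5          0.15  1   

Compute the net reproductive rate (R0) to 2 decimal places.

lx·mx by age: 0, 1.26, 1.32, 0.96, 0.63, 0.15
R0 = Σ lx·mx = 4.32 → 4.32

4.32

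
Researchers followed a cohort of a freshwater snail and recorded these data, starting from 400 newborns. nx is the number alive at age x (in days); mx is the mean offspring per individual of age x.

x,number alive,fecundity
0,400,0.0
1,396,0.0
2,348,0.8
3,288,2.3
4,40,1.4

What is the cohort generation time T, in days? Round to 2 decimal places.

2.78

lx = nx/n0 = nx/400: 1, 0.99, 0.87, 0.72, 0.1
lx·mx: 0, 0, 0.696, 1.656, 0.14 → R0 = 2.492
x·lx·mx: 0, 0, 1.392, 4.968, 0.56 → Σ = 6.92
T = 6.92 / 2.492 = 2.776886… → 2.78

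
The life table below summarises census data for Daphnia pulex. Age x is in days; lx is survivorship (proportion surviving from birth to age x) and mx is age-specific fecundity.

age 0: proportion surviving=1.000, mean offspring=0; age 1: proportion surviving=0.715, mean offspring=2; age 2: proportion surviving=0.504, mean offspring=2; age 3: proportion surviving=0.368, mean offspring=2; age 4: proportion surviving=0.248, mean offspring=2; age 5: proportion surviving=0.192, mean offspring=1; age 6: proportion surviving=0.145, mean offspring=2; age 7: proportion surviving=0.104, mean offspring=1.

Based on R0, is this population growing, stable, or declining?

growing

R0 = Σ lx·mx = 0 + 1.43 + 1.008 + 0.736 + 0.496 + 0.192 + 0.29 + 0.104 = 4.256
R0 > 1, so the population is growing.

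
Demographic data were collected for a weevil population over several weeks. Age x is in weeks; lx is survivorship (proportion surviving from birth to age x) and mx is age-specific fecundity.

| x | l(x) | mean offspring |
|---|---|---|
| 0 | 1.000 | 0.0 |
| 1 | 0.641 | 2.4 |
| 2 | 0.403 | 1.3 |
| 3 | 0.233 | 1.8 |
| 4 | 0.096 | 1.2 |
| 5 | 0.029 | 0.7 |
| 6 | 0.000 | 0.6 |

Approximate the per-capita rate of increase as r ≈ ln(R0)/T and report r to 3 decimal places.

R0 = Σ lx·mx = 0 + 1.5384 + 0.5239 + 0.4194 + 0.1152 + 0.0203 + 0 = 2.6172
Σ x·lx·mx = 4.4067; T = 4.4067/2.6172 = 1.68375…
r ≈ ln(R0)/T = ln(2.6172)/1.68375… = 0.57141… → 0.571

0.571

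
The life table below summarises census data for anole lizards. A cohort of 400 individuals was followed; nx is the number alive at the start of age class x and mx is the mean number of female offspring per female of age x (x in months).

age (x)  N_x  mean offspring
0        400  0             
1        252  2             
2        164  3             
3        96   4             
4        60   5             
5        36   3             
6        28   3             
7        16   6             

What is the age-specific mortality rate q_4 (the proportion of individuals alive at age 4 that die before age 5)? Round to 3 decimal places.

lx = nx/n0 = nx/400: 1, 0.63, 0.41, 0.24, 0.15, 0.09, 0.07, 0.04
q_4 = (l_4 − l_5) / l_4 = (0.15 − 0.09) / 0.15
     = 0.06 / 0.15 = 0.4 → 0.400

0.400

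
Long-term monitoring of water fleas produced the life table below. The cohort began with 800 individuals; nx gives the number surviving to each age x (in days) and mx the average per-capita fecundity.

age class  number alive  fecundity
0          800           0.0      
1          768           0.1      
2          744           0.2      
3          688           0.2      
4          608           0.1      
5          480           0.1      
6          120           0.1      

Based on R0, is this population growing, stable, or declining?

declining

lx = nx/n0 = nx/800: 1, 0.96, 0.93, 0.86, 0.76, 0.6, 0.15
R0 = Σ lx·mx = 0 + 0.096 + 0.186 + 0.172 + 0.076 + 0.06 + 0.015 = 0.605
R0 < 1, so the population is declining.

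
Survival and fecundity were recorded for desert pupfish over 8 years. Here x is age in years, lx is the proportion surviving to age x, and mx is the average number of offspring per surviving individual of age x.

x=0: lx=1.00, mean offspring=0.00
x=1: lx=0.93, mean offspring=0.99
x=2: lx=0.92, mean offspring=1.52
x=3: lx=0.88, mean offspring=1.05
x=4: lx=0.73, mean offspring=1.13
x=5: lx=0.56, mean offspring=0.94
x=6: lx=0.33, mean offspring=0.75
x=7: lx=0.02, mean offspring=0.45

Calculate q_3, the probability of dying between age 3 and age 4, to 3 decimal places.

q_3 = (l_3 − l_4) / l_3 = (0.88 − 0.73) / 0.88
     = 0.15 / 0.88 = 0.170455… → 0.170

0.170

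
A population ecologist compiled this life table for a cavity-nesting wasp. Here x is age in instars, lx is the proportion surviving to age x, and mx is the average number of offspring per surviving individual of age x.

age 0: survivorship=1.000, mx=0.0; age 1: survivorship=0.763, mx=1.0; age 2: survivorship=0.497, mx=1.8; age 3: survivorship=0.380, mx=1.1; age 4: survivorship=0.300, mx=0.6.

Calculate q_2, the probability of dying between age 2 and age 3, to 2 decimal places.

0.24

q_2 = (l_2 − l_3) / l_2 = (0.497 − 0.38) / 0.497
     = 0.117 / 0.497 = 0.235412… → 0.24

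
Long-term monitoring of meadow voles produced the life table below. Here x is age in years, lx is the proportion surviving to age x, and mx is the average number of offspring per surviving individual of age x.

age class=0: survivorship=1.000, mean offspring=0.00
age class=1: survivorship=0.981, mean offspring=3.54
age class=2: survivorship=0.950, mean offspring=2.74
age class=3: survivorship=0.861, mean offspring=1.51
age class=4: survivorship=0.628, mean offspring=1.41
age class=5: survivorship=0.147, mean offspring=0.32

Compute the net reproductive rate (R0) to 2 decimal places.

8.31

lx·mx by age: 0, 3.47274, 2.603, 1.30011, 0.88548, 0.04704
R0 = Σ lx·mx = 8.30837 → 8.31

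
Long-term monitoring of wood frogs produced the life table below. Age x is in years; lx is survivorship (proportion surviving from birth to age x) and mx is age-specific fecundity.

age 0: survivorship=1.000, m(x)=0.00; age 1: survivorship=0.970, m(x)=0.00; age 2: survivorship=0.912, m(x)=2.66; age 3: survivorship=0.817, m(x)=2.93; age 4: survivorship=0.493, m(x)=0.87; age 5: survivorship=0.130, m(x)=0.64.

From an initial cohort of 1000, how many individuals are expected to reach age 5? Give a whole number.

Expected survivors = N0 · l_5 = 1000 × 0.130 = 130 → 130

130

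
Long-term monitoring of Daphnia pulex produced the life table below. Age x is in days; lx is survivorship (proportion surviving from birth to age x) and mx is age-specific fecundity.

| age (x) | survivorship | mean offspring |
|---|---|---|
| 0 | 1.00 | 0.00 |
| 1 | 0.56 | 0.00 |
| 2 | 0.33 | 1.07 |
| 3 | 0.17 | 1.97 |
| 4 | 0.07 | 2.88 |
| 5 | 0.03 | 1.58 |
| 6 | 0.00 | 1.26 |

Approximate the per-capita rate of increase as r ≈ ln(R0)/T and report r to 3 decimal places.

R0 = Σ lx·mx = 0 + 0 + 0.3531 + 0.3349 + 0.2016 + 0.0474 + 0 = 0.937
Σ x·lx·mx = 2.7543; T = 2.7543/0.937 = 2.93949…
r ≈ ln(R0)/T = ln(0.937)/2.93949… = -0.02214… → -0.022

-0.022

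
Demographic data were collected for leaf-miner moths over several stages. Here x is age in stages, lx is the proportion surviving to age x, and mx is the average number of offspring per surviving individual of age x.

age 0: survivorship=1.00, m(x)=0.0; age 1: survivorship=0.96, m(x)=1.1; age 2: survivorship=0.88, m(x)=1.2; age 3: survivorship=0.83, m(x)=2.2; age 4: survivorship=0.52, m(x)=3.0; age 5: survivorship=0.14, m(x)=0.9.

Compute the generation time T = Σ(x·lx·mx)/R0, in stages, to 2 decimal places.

2.76

lx·mx: 0, 1.056, 1.056, 1.826, 1.56, 0.126 → R0 = 5.624
x·lx·mx: 0, 1.056, 2.112, 5.478, 6.24, 0.63 → Σ = 15.516
T = 15.516 / 5.624 = 2.75889… → 2.76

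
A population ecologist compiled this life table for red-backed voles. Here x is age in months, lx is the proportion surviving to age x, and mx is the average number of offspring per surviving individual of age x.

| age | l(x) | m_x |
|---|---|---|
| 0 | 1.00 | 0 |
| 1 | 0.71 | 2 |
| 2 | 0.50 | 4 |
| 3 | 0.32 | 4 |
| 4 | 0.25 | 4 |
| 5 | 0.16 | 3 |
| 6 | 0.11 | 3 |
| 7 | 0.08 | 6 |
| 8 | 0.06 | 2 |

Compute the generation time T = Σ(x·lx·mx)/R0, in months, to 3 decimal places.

lx·mx: 0, 1.42, 2, 1.28, 1, 0.48, 0.33, 0.48, 0.12 → R0 = 7.11
x·lx·mx: 0, 1.42, 4, 3.84, 4, 2.4, 1.98, 3.36, 0.96 → Σ = 21.96
T = 21.96 / 7.11 = 3.088608… → 3.089

3.089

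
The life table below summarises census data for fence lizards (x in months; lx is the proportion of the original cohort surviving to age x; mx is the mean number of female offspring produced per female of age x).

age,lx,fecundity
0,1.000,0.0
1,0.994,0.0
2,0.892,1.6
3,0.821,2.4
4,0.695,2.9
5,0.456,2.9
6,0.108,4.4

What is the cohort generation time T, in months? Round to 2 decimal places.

3.65

lx·mx: 0, 0, 1.4272, 1.9704, 2.0155, 1.3224, 0.4752 → R0 = 7.2107
x·lx·mx: 0, 0, 2.8544, 5.9112, 8.062, 6.612, 2.8512 → Σ = 26.2908
T = 26.2908 / 7.2107 = 3.646082… → 3.65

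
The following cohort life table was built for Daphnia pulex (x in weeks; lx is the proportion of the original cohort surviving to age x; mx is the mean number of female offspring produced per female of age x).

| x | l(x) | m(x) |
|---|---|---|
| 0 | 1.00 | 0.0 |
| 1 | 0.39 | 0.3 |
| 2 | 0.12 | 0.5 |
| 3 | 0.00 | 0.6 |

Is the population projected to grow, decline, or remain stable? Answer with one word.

declining

R0 = Σ lx·mx = 0 + 0.117 + 0.06 + 0 = 0.177
R0 < 1, so the population is declining.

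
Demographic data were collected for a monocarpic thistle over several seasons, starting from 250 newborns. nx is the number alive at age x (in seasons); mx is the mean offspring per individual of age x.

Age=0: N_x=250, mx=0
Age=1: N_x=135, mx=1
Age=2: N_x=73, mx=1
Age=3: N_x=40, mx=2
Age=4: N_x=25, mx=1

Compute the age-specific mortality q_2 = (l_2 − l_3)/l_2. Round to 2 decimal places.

lx = nx/n0 = nx/250: 1, 0.54, 0.292, 0.16, 0.1
q_2 = (l_2 − l_3) / l_2 = (0.292 − 0.16) / 0.292
     = 0.132 / 0.292 = 0.452055… → 0.45

0.45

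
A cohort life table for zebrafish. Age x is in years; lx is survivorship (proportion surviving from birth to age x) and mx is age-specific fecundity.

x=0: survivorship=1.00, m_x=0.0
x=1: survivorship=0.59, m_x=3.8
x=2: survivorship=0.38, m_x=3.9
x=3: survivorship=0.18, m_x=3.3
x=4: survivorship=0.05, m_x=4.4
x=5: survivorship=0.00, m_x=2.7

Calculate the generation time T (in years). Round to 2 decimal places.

1.73

lx·mx: 0, 2.242, 1.482, 0.594, 0.22, 0 → R0 = 4.538
x·lx·mx: 0, 2.242, 2.964, 1.782, 0.88, 0 → Σ = 7.868
T = 7.868 / 4.538 = 1.733803… → 1.73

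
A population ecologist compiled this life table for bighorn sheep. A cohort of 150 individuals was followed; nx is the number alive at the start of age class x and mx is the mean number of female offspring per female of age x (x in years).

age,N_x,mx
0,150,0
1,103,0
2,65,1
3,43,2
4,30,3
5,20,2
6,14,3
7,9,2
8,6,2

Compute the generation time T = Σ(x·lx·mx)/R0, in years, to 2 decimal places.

4.03

lx = nx/n0 = nx/150: 1, 0.68667…, 0.43333…, 0.28667…, 0.2, 0.13333…, 0.09333…, 0.06, 0.04
lx·mx: 0, 0, 0.433333…, 0.573333…, 0.6, 0.266667…, 0.28…, 0.12, 0.08 → R0 = 2.353333…
x·lx·mx: 0, 0, 0.866667…, 1.72…, 2.4, 1.333333…, 1.68…, 0.84, 0.64 → Σ = 9.48…
T = 9.48… / 2.353333… = 4.028329… → 4.03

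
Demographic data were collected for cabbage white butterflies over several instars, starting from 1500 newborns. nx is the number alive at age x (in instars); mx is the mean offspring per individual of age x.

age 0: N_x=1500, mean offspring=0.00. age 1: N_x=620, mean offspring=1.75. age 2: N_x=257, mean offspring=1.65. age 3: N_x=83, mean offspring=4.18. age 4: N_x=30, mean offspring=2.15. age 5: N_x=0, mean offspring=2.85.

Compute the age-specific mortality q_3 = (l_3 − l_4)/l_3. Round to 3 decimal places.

lx = nx/n0 = nx/1500: 1, 0.41333…, 0.17133…, 0.05533…, 0.02, 0
q_3 = (l_3 − l_4) / l_3 = (0.055333… − 0.02) / 0.055333…
     = 0.035333… / 0.055333… = 0.638554… → 0.639

0.639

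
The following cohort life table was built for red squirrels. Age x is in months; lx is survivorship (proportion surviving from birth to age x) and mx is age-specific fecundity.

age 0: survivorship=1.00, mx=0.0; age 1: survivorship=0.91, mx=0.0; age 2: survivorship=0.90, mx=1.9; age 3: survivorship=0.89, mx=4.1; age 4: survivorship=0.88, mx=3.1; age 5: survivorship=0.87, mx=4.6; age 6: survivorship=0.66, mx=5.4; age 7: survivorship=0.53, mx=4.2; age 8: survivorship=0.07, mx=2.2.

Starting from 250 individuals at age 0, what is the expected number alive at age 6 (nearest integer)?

Expected survivors = N0 · l_6 = 250 × 0.66 = 165 → 165

165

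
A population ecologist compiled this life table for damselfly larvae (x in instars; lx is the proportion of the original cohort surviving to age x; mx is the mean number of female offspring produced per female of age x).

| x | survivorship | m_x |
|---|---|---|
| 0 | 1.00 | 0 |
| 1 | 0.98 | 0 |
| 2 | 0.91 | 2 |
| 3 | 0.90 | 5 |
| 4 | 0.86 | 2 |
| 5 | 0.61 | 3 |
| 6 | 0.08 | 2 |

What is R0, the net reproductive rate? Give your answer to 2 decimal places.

lx·mx by age: 0, 0, 1.82, 4.5, 1.72, 1.83, 0.16
R0 = Σ lx·mx = 10.03 → 10.03

10.03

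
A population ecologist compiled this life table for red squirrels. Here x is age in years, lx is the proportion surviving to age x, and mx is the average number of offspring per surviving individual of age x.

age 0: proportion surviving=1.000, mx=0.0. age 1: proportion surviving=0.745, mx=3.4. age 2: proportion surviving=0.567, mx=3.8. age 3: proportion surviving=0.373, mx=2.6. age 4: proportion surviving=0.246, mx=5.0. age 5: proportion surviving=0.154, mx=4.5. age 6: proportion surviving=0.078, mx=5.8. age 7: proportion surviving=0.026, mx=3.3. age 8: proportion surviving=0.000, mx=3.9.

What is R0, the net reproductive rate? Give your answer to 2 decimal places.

lx·mx by age: 0, 2.533, 2.1546, 0.9698, 1.23, 0.693, 0.4524, 0.0858, 0
R0 = Σ lx·mx = 8.1186 → 8.12

8.12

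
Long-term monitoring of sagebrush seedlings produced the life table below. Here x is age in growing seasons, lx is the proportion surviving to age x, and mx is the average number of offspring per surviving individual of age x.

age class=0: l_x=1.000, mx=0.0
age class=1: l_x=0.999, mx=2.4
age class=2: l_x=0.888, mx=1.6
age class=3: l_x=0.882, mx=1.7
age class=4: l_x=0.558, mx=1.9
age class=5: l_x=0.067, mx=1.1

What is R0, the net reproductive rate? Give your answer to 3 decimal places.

6.452

lx·mx by age: 0, 2.3976, 1.4208, 1.4994, 1.0602, 0.0737
R0 = Σ lx·mx = 6.4517 → 6.452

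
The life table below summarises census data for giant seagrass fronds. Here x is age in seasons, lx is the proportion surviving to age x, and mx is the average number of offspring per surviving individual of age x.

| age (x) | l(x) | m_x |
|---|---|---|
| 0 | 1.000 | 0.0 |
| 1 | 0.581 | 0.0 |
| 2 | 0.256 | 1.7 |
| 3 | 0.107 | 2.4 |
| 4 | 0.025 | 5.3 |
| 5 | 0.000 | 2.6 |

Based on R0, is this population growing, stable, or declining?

R0 = Σ lx·mx = 0 + 0 + 0.4352 + 0.2568 + 0.1325 + 0 = 0.8245
R0 < 1, so the population is declining.

declining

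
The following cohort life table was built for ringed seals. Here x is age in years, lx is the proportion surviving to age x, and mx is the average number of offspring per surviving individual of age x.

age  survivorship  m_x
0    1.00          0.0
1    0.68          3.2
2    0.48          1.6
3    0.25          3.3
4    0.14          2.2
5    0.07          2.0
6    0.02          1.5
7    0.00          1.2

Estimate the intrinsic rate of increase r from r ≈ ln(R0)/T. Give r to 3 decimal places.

R0 = Σ lx·mx = 0 + 2.176 + 0.768 + 0.825 + 0.308 + 0.14 + 0.03 + 0 = 4.247
Σ x·lx·mx = 8.299; T = 8.299/4.247 = 1.95409…
r ≈ ln(R0)/T = ln(4.247)/1.95409… = 0.7401… → 0.740

0.740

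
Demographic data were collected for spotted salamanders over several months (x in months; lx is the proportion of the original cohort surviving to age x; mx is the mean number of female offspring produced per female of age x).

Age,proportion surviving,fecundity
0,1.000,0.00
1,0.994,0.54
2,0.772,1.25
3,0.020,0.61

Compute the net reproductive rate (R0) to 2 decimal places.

lx·mx by age: 0, 0.53676, 0.965, 0.0122
R0 = Σ lx·mx = 1.51396 → 1.51

1.51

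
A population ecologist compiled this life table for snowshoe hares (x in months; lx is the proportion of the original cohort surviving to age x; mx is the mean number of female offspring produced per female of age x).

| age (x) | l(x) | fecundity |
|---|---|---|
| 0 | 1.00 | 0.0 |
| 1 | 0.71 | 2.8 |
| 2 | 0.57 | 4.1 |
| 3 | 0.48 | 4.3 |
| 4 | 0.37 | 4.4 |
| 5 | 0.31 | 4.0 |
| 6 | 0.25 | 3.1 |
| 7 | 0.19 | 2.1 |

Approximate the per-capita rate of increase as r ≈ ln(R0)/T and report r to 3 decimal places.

0.741

R0 = Σ lx·mx = 0 + 1.988 + 2.337 + 2.064 + 1.628 + 1.24 + 0.775 + 0.399 = 10.431
Σ x·lx·mx = 33.009; T = 33.009/10.431 = 3.16451…
r ≈ ln(R0)/T = ln(10.431)/3.16451… = 0.74096… → 0.741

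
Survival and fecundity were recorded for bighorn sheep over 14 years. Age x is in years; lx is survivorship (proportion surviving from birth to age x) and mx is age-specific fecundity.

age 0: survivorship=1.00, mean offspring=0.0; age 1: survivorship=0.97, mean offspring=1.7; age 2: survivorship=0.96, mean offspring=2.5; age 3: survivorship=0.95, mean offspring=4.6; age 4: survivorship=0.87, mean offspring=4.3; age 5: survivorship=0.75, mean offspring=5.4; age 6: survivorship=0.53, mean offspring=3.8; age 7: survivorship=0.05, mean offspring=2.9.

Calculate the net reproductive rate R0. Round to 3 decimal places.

18.369

lx·mx by age: 0, 1.649, 2.4, 4.37, 3.741, 4.05, 2.014, 0.145
R0 = Σ lx·mx = 18.369 → 18.369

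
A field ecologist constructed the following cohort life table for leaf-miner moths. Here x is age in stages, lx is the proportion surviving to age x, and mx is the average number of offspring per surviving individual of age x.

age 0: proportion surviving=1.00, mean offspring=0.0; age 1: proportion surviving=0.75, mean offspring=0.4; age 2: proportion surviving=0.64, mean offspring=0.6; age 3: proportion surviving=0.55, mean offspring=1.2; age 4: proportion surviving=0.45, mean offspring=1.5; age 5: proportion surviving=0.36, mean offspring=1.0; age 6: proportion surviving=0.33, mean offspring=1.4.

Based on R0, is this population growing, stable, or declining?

R0 = Σ lx·mx = 0 + 0.3 + 0.384 + 0.66 + 0.675 + 0.36 + 0.462 = 2.841
R0 > 1, so the population is growing.

growing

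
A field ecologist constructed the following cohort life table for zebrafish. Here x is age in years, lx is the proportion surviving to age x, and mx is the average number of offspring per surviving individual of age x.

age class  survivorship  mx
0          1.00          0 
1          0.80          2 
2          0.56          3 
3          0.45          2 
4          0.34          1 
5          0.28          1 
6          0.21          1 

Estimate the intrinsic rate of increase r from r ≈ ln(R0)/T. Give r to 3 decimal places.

0.691

R0 = Σ lx·mx = 0 + 1.6 + 1.68 + 0.9 + 0.34 + 0.28 + 0.21 = 5.01
Σ x·lx·mx = 11.68; T = 11.68/5.01 = 2.33134…
r ≈ ln(R0)/T = ln(5.01)/2.33134… = 0.69121… → 0.691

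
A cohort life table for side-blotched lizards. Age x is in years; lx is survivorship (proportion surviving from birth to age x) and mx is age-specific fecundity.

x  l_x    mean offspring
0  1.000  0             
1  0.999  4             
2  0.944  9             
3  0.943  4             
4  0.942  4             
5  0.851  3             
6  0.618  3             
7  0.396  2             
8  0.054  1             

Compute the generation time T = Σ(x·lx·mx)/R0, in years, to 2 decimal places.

lx·mx: 0, 3.996, 8.496, 3.772, 3.768, 2.553, 1.854, 0.792, 0.054 → R0 = 25.285
x·lx·mx: 0, 3.996, 16.992, 11.316, 15.072, 12.765, 11.124, 5.544, 0.432 → Σ = 77.241
T = 77.241 / 25.285 = 3.054815… → 3.05

3.05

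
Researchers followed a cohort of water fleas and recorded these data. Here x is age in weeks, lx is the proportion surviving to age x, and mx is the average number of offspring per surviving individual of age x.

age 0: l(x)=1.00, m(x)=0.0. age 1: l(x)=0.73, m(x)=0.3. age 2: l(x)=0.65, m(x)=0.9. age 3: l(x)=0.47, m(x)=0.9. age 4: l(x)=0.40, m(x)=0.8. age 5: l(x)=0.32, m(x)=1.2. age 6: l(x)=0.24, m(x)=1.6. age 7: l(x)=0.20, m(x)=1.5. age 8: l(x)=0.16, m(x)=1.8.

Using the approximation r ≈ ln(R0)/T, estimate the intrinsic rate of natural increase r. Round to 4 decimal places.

0.2462

R0 = Σ lx·mx = 0 + 0.219 + 0.585 + 0.423 + 0.32 + 0.384 + 0.384 + 0.3 + 0.288 = 2.903
Σ x·lx·mx = 12.566; T = 12.566/2.903 = 4.32863…
r ≈ ln(R0)/T = ln(2.903)/4.32863… = 0.246209… → 0.2462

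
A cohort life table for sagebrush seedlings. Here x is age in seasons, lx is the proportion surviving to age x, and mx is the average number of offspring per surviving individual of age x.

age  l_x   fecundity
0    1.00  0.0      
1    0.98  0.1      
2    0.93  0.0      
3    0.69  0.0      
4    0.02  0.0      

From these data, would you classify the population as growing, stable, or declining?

R0 = Σ lx·mx = 0 + 0.098 + 0 + 0 + 0 = 0.098
R0 < 1, so the population is declining.

declining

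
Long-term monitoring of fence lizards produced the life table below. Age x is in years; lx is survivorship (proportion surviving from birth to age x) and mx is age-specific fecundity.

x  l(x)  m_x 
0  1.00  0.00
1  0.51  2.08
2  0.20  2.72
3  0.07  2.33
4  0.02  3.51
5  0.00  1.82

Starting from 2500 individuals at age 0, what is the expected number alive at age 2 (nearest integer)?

500

Expected survivors = N0 · l_2 = 2500 × 0.20 = 500 → 500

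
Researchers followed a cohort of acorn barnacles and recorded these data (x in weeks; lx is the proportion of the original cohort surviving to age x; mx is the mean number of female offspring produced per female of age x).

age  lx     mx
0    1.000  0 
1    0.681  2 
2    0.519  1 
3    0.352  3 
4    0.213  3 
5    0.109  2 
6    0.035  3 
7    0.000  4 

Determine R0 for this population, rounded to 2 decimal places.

lx·mx by age: 0, 1.362, 0.519, 1.056, 0.639, 0.218, 0.105, 0
R0 = Σ lx·mx = 3.899 → 3.90

3.90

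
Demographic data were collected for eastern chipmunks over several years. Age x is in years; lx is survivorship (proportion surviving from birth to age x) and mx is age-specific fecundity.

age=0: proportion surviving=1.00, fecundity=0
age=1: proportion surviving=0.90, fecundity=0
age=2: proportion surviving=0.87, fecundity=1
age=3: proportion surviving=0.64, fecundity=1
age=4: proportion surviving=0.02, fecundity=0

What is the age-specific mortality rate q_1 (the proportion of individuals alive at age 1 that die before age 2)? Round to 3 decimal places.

q_1 = (l_1 − l_2) / l_1 = (0.9 − 0.87) / 0.9
     = 0.03 / 0.9 = 0.033333… → 0.033

0.033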